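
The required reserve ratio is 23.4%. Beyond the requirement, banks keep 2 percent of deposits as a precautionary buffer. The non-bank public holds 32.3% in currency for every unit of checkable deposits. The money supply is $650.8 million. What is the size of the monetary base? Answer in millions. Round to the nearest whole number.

$284 million

The money multiplier is m = (1 + c) / (rr + e + c) = (1 + 0.323) / (0.234 + 0.02 + 0.323) ≈ 2.2929.
MB = M / m = 650.8 / 2.2929 ≈ 283.8327 million.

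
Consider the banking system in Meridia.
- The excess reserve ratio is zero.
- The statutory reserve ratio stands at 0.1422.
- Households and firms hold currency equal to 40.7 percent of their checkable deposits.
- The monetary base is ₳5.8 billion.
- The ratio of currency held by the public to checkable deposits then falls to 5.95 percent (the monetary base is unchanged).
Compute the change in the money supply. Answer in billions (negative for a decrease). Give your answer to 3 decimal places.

₳15.607 billion

Initially m₁ = (1 + 0.407) / (0.1422 + 0.407) ≈ 2.56191, so M₁ = 2.56191 × 5.8 ≈ 14.8591 billion.
After the change m₂ = (1 + 0.0595) / (0.1422 + 0.0595) ≈ 5.25285, so M₂ = 5.25285 × 5.8 ≈ 30.4665 billion.
ΔM = M₂ − M₁ = 30.4665 − 14.8591 = 15.6074 billion.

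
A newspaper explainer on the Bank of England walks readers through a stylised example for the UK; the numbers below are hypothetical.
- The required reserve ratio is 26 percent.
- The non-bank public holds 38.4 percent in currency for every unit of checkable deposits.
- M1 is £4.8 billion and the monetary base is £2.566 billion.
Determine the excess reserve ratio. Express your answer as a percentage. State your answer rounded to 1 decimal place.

9.6%

Using m = M/MB = 4.8/2.566 ≈ 1.870616. Since m = (1 + c)/(c + rr + e), the denominator satisfies c + rr + e = (1 + c)/m = (1 + 0.384) / 1.870616 ≈ 0.739863.
With c = 0.384 and rr = 0.26, the excess reserve ratio is 0.739863 − 0.384 − 0.26 = 0.095863.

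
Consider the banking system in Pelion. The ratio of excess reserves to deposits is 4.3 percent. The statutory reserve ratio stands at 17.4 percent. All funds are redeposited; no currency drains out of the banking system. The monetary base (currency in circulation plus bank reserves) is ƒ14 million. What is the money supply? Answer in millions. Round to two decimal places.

The money multiplier is m = 1 / (rr + e) = 1 / (0.174 + 0.043) ≈ 4.60829.
So M = m × MB = 4.60829 × 14 ≈ 64.5161 million.

ƒ64.52 million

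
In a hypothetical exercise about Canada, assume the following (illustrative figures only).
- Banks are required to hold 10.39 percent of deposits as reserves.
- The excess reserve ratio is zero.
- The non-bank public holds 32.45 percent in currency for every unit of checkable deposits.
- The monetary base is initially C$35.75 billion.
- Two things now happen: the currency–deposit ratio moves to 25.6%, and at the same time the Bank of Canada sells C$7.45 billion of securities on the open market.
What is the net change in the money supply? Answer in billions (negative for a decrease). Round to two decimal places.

Before: m₁ = (1 + 0.3245) / (0.1039 + 0.3245) ≈ 3.09174, MB₁ = 35.75, so M₁ = 3.09174 × 35.75 ≈ 110.5297 billion.
After: m₂ = (1 + 0.256) / (0.1039 + 0.256) ≈ 3.48986, MB₂ = 35.75 − 7.45 = 28.3, so M₂ = 3.48986 × 28.3 ≈ 98.763 billion.
ΔM = M₂ − M₁ = 98.763 − 110.5297 = -11.7667 billion.

-11.77 billion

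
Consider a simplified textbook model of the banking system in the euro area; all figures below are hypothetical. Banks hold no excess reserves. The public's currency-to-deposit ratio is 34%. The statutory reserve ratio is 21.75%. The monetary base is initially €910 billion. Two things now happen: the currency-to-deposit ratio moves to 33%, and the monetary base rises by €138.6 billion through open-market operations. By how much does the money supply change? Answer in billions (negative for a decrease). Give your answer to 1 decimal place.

€360.0 billion

Before: m₁ = (1 + 0.34) / (0.2175 + 0.34) ≈ 2.403587, MB₁ = 910, so M₁ = 2.403587 × 910 ≈ 2187.2642 billion.
After: m₂ = (1 + 0.33) / (0.2175 + 0.33) ≈ 2.429224, MB₂ = 910 + 138.6 = 1048.6, so M₂ = 2.429224 × 1048.6 ≈ 2547.2843 billion.
ΔM = M₂ − M₁ = 2547.2843 − 2187.2642 = 360.0201 billion.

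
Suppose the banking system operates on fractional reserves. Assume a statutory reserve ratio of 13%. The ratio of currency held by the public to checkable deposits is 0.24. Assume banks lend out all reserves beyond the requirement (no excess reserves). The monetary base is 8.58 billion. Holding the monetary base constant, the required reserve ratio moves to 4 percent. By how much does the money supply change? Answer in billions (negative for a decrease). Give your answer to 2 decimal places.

9.24 billion

Initially m₁ = (1 + 0.24) / (0.13 + 0.24) ≈ 3.3514, so M₁ = 3.3514 × 8.58 ≈ 28.755 billion.
After the change m₂ = (1 + 0.24) / (0.04 + 0.24) ≈ 4.4286, so M₂ = 4.4286 × 8.58 ≈ 37.9974 billion.
ΔM = M₂ − M₁ = 37.9974 − 28.755 = 9.2424 billion.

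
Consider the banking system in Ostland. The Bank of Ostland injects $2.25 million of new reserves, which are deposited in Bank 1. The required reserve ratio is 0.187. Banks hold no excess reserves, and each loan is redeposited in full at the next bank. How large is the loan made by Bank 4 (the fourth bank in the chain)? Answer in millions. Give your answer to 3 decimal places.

$0.983 million

Each bank lends a fraction (1 − rr) = 0.8130 of the deposit it receives, so Bank 4 receives 2.25·0.8130^3 and lends 2.25·0.8130^4 ≈ 0.9830 million.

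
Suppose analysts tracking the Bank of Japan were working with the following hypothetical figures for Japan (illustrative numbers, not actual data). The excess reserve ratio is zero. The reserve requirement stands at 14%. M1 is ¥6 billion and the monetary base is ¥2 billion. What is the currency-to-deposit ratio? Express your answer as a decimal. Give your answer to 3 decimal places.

0.290

Using m = M/MB = 6/2 = 3.000000. From m = (1 + c)/(c + rr + e), rearranging gives 1 + c = m·(c + rr + e), so c·(1 − m) = m·(rr + e) − 1.
Hence c = [m·(rr + e) − 1]/(1 − m) = [3.000000 × (0.14 + 0) − 1] / (1 − 3.000000) = 0.290000.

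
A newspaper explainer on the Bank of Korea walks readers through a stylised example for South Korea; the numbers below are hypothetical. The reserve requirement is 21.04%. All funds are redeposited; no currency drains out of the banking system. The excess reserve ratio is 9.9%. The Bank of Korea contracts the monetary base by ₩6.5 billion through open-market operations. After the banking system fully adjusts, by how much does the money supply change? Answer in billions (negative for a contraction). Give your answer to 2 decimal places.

The money multiplier is m = 1 / (rr + e) = 1 / (0.2104 + 0.099) ≈ 3.2321.
The sale removes 6.5 billion of base, so ΔM = m × ΔMB = 3.2321 × (−6.5) ≈ -21.0086 billion.

-21.01 billion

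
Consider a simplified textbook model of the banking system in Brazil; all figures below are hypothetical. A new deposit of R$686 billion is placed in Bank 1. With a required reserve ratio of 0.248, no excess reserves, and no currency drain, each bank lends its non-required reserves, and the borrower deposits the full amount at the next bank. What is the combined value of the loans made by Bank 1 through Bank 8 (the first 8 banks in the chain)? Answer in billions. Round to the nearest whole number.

R$1867 billion

Bank i lends (1 − rr)^i of the original deposit: Bank 1 lends 686·0.7520 = 515.8720, Bank 2 lends 686·0.7520² ≈ 387.9357, and so on.
Summing a geometric series: total = 686·[0.7520·(1 − 0.7520^8) / (1 − 0.7520)] ≈ 1867.3969 billion.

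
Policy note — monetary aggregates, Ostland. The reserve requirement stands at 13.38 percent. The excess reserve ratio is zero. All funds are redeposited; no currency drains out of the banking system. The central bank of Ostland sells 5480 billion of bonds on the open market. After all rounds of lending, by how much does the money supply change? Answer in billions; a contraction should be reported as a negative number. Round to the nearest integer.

The simple money multiplier is m = 1/rr = 1/0.1338 ≈ 7.47384.
An open-market sale reduces the monetary base by 5480 billion, so ΔM = m × ΔMB = 7.47384 × (−5480) = -40956.6432 billion.

-40957 billion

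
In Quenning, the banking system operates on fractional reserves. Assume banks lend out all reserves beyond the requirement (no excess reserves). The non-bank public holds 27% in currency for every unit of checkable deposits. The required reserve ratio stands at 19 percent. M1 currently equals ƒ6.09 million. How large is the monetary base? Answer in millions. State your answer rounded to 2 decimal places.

ƒ2.21 million

The money multiplier is m = (1 + c) / (rr + c) = (1 + 0.27) / (0.19 + 0.27) ≈ 2.7609.
MB = M / m = 6.09 / 2.7609 ≈ 2.2058 million.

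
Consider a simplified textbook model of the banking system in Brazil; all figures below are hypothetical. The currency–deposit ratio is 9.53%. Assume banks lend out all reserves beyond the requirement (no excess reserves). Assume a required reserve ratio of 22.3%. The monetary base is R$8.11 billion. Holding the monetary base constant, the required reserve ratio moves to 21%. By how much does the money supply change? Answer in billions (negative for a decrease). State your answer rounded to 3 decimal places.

Initially m₁ = (1 + 0.0953) / (0.223 + 0.0953) ≈ 3.44109, so M₁ = 3.44109 × 8.11 ≈ 27.9072 billion.
After the change m₂ = (1 + 0.0953) / (0.21 + 0.0953) ≈ 3.58762, so M₂ = 3.58762 × 8.11 ≈ 29.0956 billion.
ΔM = M₂ − M₁ = 29.0956 − 27.9072 = 1.1884 billion.

R$1.188 billion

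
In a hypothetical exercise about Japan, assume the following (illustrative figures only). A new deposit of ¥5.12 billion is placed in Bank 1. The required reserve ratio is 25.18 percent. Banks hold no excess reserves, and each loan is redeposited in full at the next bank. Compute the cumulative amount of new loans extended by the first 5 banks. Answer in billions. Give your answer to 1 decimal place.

Bank i lends (1 − rr)^i of the original deposit: Bank 1 lends 5.12·0.7482 ≈ 3.8308, Bank 2 lends 5.12·0.7482² ≈ 2.8662, and so on.
Summing a geometric series: total = 5.12·[0.7482·(1 − 0.7482^5) / (1 − 0.7482)] ≈ 11.6465 billion.

¥11.6 billion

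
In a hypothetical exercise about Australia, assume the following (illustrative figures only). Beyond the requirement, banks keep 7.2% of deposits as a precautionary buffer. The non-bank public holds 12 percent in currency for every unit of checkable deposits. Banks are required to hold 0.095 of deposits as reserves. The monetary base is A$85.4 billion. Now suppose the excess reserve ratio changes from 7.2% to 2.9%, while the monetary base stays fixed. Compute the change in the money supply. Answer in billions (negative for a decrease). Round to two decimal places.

A$58.73 billion

Initially m₁ = (1 + 0.12) / (0.095 + 0.072 + 0.12) ≈ 3.90244, so M₁ = 3.90244 × 85.4 ≈ 333.2684 billion.
After the change m₂ = (1 + 0.12) / (0.095 + 0.029 + 0.12) ≈ 4.59016, so M₂ = 4.59016 × 85.4 ≈ 391.9997 billion.
ΔM = M₂ − M₁ = 391.9997 − 333.2684 = 58.7313 billion.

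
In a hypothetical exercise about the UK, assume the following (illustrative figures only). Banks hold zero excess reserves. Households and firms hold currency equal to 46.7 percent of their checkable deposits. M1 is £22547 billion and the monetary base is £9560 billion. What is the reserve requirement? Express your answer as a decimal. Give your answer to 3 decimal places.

0.155

Using m = M/MB = 22547/9560 ≈ 2.358473. Since m = (1 + c)/(c + rr + e), the denominator satisfies c + rr + e = (1 + c)/m = (1 + 0.467) / 2.358473 ≈ 0.622013.
With c = 0.467 and e = 0, the reserve requirement is 0.622013 − 0.467 − 0 = 0.155013.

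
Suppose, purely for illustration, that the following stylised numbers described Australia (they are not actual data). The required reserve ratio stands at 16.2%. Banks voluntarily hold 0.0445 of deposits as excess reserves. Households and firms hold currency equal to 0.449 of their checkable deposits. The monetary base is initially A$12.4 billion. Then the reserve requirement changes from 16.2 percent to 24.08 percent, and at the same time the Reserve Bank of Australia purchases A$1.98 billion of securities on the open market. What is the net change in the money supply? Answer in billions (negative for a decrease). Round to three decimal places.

A$0.966 billion

Before: m₁ = (1 + 0.449) / (0.162 + 0.0445 + 0.449) ≈ 2.210526, MB₁ = 12.4, so M₁ = 2.210526 × 12.4 ≈ 27.4105 billion.
After: m₂ = (1 + 0.449) / (0.2408 + 0.0445 + 0.449) ≈ 1.973308, MB₂ = 12.4 + 1.98 = 14.38, so M₂ = 1.973308 × 14.38 ≈ 28.3762 billion.
ΔM = M₂ − M₁ = 28.3762 − 27.4105 = 0.9657 billion.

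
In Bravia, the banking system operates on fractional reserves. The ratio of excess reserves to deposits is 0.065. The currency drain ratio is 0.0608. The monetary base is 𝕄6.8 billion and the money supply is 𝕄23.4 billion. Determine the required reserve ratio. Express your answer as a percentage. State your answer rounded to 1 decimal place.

Using m = M/MB = 23.4/6.8 ≈ 3.441176. Since m = (1 + c)/(c + rr + e), the denominator satisfies c + rr + e = (1 + c)/m = (1 + 0.0608) / 3.441176 ≈ 0.308267.
With c = 0.0608 and e = 0.065, the required reserve ratio is 0.308267 − 0.0608 − 0.065 = 0.182467.

18.2%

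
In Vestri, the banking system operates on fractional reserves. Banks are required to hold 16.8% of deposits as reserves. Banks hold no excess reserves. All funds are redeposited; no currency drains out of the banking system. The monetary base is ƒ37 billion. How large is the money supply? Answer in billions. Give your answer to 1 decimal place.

With no currency drain or excess reserves, the money multiplier is m = 1/rr = 1/0.168 ≈ 5.9524.
Money supply M = m × MB = 5.9524 × 37 = 220.2388 billion.

ƒ220.2 billion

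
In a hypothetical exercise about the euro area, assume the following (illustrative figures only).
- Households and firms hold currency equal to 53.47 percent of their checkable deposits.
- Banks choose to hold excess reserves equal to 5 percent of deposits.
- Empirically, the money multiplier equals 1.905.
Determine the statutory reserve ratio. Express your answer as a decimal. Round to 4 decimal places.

Using m = 1.905. Since m = (1 + c)/(c + rr + e), the denominator satisfies c + rr + e = (1 + c)/m = (1 + 0.5347) / 1.905 ≈ 0.805617.
With c = 0.5347 and e = 0.05, the statutory reserve ratio is 0.805617 − 0.5347 − 0.05 = 0.220917.

0.2209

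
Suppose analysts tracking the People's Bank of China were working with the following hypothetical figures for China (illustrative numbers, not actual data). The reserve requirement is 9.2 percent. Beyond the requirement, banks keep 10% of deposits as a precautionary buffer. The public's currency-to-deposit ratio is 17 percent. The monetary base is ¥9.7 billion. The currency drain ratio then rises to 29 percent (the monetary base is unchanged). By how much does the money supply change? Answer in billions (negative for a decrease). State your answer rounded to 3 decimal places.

Initially m₁ = (1 + 0.17) / (0.092 + 0.1 + 0.17) ≈ 3.23204, so M₁ = 3.23204 × 9.7 ≈ 31.3508 billion.
After the change m₂ = (1 + 0.29) / (0.092 + 0.1 + 0.29) ≈ 2.67635, so M₂ = 2.67635 × 9.7 ≈ 25.9606 billion.
ΔM = M₂ − M₁ = 25.9606 − 31.3508 = -5.3902 billion.

-5.390 billion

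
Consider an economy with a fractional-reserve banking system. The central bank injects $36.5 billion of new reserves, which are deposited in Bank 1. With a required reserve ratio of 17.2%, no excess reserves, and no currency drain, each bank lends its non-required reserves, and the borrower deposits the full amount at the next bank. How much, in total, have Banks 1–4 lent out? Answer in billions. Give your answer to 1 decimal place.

Bank i lends (1 − rr)^i of the original deposit: Bank 1 lends 36.5·0.8280 = 30.2220, Bank 2 lends 36.5·0.8280² ≈ 25.0238, and so on.
Summing a geometric series: total = 36.5·[0.8280·(1 − 0.8280^4) / (1 − 0.8280)] ≈ 93.1215 billion.

$93.1 billion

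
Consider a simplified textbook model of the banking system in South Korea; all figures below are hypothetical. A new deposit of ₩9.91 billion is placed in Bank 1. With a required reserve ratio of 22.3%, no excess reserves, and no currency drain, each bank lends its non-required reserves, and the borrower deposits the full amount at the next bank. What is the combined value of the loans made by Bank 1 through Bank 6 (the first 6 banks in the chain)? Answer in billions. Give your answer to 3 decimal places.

₩26.931 billion

Bank i lends (1 − rr)^i of the original deposit: Bank 1 lends 9.91·0.7770 ≈ 7.7001, Bank 2 lends 9.91·0.7770² ≈ 5.9830, and so on.
Summing a geometric series: total = 9.91·[0.7770·(1 − 0.7770^6) / (1 − 0.7770)] ≈ 26.9312 billion.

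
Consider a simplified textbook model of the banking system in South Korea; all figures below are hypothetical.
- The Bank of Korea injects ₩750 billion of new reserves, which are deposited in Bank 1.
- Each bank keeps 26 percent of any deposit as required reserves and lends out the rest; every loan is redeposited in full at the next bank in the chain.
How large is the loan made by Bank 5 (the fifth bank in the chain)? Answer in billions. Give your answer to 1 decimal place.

Each bank lends a fraction (1 − rr) = 0.7400 of the deposit it receives, so Bank 5 receives 750·0.7400^4 and lends 750·0.7400^5 ≈ 166.4255 billion.

₩166.4 billion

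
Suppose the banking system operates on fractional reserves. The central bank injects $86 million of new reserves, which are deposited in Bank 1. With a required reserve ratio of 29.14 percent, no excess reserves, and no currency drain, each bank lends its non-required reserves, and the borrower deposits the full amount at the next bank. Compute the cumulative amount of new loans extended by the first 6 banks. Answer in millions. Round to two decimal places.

$182.65 million

Bank i lends (1 − rr)^i of the original deposit: Bank 1 lends 86·0.7086 = 60.9396, Bank 2 lends 86·0.7086² ≈ 43.1818, and so on.
Summing a geometric series: total = 86·[0.7086·(1 − 0.7086^6) / (1 − 0.7086)] ≈ 182.6531 million.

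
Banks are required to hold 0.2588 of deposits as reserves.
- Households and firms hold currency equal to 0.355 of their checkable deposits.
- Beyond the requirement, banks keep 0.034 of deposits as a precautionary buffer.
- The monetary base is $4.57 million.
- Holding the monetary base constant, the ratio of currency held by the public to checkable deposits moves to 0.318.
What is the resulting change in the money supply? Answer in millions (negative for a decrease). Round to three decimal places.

$0.302 million

Initially m₁ = (1 + 0.355) / (0.2588 + 0.034 + 0.355) ≈ 2.09169, so M₁ = 2.09169 × 4.57 ≈ 9.559 million.
After the change m₂ = (1 + 0.318) / (0.2588 + 0.034 + 0.318) ≈ 2.15783, so M₂ = 2.15783 × 4.57 ≈ 9.8613 million.
ΔM = M₂ − M₁ = 9.8613 − 9.559 = 0.3023 million.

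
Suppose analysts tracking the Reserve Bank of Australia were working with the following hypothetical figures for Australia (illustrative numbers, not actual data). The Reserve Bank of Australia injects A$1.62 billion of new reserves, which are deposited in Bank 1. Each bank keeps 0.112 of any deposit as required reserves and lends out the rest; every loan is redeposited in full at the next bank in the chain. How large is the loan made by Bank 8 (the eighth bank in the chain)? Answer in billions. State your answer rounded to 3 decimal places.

A$0.626 billion

Each bank lends a fraction (1 − rr) = 0.8880 of the deposit it receives, so Bank 8 receives 1.62·0.8880^7 and lends 1.62·0.8880^8 ≈ 0.6264 billion.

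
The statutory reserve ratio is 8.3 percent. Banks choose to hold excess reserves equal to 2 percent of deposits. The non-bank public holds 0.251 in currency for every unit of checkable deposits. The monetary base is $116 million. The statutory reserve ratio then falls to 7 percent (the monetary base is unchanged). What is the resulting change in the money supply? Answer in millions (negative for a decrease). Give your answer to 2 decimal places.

$15.63 million

Initially m₁ = (1 + 0.251) / (0.083 + 0.02 + 0.251) ≈ 3.533898, so M₁ = 3.533898 × 116 ≈ 409.9322 million.
After the change m₂ = (1 + 0.251) / (0.07 + 0.02 + 0.251) ≈ 3.668622, so M₂ = 3.668622 × 116 ≈ 425.5602 million.
ΔM = M₂ − M₁ = 425.5602 − 409.9322 = 15.628 million.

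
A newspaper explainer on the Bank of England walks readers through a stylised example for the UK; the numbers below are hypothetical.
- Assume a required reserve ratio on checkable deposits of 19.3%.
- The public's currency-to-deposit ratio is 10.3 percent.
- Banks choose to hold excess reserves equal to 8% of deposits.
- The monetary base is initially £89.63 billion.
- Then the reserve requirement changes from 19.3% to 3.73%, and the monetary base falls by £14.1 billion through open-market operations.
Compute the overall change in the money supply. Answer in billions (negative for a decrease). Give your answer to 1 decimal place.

£115.2 billion

Before: m₁ = (1 + 0.103) / (0.193 + 0.08 + 0.103) ≈ 2.9335, MB₁ = 89.63, so M₁ = 2.9335 × 89.63 ≈ 262.9296 billion.
After: m₂ = (1 + 0.103) / (0.0373 + 0.08 + 0.103) ≈ 5.0068, MB₂ = 89.63 − 14.1 = 75.53, so M₂ = 5.0068 × 75.53 ≈ 378.1636 billion.
ΔM = M₂ − M₁ = 378.1636 − 262.9296 = 115.234 billion.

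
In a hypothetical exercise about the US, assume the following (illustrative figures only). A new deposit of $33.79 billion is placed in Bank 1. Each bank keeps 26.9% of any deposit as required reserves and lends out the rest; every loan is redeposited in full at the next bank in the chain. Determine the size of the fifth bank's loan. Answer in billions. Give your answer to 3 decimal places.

Each bank lends a fraction (1 − rr) = 0.7310 of the deposit it receives, so Bank 5 receives 33.79·0.7310^4 and lends 33.79·0.7310^5 ≈ 7.0530 billion.

$7.053 billion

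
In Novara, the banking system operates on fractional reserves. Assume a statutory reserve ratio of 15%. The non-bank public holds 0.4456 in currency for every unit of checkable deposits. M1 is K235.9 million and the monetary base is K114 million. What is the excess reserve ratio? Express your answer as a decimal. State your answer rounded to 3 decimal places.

Using m = M/MB = 235.9/114 ≈ 2.069298. Since m = (1 + c)/(c + rr + e), the denominator satisfies c + rr + e = (1 + c)/m = (1 + 0.4456) / 2.069298 ≈ 0.698594.
With c = 0.4456 and rr = 0.15, the excess reserve ratio is 0.698594 − 0.4456 − 0.15 = 0.102994.

0.103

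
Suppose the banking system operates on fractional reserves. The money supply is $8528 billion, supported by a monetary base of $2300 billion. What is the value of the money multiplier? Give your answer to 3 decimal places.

The money multiplier is m = M / MB = 8528 / 2300 ≈ 3.70783.

3.708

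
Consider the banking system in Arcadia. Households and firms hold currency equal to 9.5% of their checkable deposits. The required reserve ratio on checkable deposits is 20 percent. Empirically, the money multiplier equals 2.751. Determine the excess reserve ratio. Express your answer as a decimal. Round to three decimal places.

0.103

Using m = 2.751. Since m = (1 + c)/(c + rr + e), the denominator satisfies c + rr + e = (1 + c)/m = (1 + 0.095) / 2.751 ≈ 0.398037.
With c = 0.095 and rr = 0.2, the excess reserve ratio is 0.398037 − 0.095 − 0.2 = 0.103037.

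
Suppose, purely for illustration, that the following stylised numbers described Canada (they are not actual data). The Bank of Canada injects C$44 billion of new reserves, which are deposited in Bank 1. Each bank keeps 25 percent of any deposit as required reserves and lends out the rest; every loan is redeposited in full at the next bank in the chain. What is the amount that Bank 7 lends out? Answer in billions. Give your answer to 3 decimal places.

Each bank lends a fraction (1 − rr) = 0.7500 of the deposit it receives, so Bank 7 receives 44·0.7500^6 and lends 44·0.7500^7 ≈ 5.8733 billion.

C$5.873 billion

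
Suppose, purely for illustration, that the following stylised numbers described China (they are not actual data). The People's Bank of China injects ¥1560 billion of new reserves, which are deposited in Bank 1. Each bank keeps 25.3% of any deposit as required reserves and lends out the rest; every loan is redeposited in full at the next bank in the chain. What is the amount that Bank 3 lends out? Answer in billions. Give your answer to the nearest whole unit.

Each bank lends a fraction (1 − rr) = 0.7470 of the deposit it receives, so Bank 3 receives 1560·0.7470^2 and lends 1560·0.7470^3 ≈ 650.2590 billion.

¥650 billion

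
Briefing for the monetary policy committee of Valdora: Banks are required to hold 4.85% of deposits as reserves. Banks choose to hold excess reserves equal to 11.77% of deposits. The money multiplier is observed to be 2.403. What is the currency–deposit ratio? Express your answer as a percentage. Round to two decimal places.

42.81%

Using m = 2.403. From m = (1 + c)/(c + rr + e), rearranging gives 1 + c = m·(c + rr + e), so c·(1 − m) = m·(rr + e) − 1.
Hence c = [m·(rr + e) − 1]/(1 − m) = [2.403 × (0.0485 + 0.1177) − 1] / (1 − 2.403) ≈ 0.428098.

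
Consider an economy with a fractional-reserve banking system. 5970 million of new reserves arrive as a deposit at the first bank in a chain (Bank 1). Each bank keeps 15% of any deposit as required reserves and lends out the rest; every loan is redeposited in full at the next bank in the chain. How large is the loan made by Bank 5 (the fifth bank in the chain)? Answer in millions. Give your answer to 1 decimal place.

Each bank lends a fraction (1 − rr) = 0.8500 of the deposit it receives, so Bank 5 receives 5970·0.8500^4 and lends 5970·0.8500^5 ≈ 2648.9207 million.

2648.9 million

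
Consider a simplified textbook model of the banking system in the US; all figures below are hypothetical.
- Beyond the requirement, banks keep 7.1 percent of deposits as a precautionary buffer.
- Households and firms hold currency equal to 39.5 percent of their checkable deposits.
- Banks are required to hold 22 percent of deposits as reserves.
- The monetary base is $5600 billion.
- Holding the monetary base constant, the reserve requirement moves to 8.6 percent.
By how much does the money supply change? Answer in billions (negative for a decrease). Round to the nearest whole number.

Initially m₁ = (1 + 0.395) / (0.22 + 0.071 + 0.395) ≈ 2.03353, so M₁ = 2.03353 × 5600 = 11387.768 billion.
After the change m₂ = (1 + 0.395) / (0.086 + 0.071 + 0.395) ≈ 2.52717, so M₂ = 2.52717 × 5600 = 14152.152 billion.
ΔM = M₂ − M₁ = 14152.152 − 11387.768 = 2764.384 billion.

$2764 billion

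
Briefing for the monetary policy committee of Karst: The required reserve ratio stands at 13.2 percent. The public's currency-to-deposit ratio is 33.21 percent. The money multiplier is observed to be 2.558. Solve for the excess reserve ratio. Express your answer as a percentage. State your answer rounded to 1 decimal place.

5.7%

Using m = 2.558. Since m = (1 + c)/(c + rr + e), the denominator satisfies c + rr + e = (1 + c)/m = (1 + 0.3321) / 2.558 ≈ 0.520758.
With c = 0.3321 and rr = 0.132, the excess reserve ratio is 0.520758 − 0.3321 − 0.132 = 0.056658.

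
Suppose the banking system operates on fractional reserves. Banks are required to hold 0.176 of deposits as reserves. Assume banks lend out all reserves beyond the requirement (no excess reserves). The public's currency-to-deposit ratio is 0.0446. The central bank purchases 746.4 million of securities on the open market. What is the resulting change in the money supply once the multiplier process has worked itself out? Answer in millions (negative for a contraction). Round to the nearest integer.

3534 million

The money multiplier is m = (1 + c) / (rr + c) = (1 + 0.0446) / (0.176 + 0.0446) ≈ 4.7353.
The purchase adds 746.4 million of base, so ΔM = m × ΔMB = 4.7353 × (+746.4) ≈ 3534.4279 million.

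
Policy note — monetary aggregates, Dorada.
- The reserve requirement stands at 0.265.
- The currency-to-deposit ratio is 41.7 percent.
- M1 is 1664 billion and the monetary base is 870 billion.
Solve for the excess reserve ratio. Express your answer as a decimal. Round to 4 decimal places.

Using m = M/MB = 1664/870 ≈ 1.912644. Since m = (1 + c)/(c + rr + e), the denominator satisfies c + rr + e = (1 + c)/m = (1 + 0.417) / 1.912644 ≈ 0.740859.
With c = 0.417 and rr = 0.265, the excess reserve ratio is 0.740859 − 0.417 − 0.265 = 0.058859.

0.0589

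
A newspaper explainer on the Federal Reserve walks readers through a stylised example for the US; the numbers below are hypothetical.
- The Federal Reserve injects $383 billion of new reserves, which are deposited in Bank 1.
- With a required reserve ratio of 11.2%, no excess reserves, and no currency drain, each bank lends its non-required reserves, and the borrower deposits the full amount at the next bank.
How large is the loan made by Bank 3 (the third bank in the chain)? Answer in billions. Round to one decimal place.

Each bank lends a fraction (1 − rr) = 0.8880 of the deposit it receives, so Bank 3 receives 383·0.8880^2 and lends 383·0.8880^3 ≈ 268.1870 billion.

$268.2 billion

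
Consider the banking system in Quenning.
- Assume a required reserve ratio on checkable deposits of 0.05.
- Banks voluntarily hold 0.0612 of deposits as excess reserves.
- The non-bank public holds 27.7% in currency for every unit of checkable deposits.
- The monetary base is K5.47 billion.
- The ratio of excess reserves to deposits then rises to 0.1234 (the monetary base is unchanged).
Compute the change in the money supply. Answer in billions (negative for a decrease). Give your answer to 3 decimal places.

-2.485 billion

Initially m₁ = (1 + 0.277) / (0.05 + 0.0612 + 0.277) ≈ 3.28954, so M₁ = 3.28954 × 5.47 ≈ 17.9938 billion.
After the change m₂ = (1 + 0.277) / (0.05 + 0.1234 + 0.277) ≈ 2.83526, so M₂ = 2.83526 × 5.47 ≈ 15.5089 billion.
ΔM = M₂ − M₁ = 15.5089 − 17.9938 = -2.4849 billion.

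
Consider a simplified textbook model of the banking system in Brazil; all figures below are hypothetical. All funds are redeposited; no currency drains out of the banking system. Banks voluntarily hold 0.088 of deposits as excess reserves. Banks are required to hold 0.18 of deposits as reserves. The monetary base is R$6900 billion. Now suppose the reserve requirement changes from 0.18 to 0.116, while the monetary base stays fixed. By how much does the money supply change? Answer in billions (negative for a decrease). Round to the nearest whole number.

R$8077 billion

Initially m₁ = 1 / (0.18 + 0.088) ≈ 3.73134, so M₁ = 3.73134 × 6900 = 25746.246 billion.
After the change m₂ = 1 / (0.116 + 0.088) ≈ 4.90196, so M₂ = 4.90196 × 6900 = 33823.524 billion.
ΔM = M₂ − M₁ = 33823.524 − 25746.246 = 8077.278 billion.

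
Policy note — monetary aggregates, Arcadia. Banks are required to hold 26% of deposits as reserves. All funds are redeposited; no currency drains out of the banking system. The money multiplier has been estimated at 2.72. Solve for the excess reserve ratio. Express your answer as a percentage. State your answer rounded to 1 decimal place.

10.8%

Using m = 2.72. Since m = (1 + c)/(c + rr + e), the denominator satisfies c + rr + e = (1 + c)/m = (1 + 0) / 2.72 ≈ 0.367647.
With c = 0 and rr = 0.26, the excess reserve ratio is 0.367647 − 0 − 0.26 = 0.107647.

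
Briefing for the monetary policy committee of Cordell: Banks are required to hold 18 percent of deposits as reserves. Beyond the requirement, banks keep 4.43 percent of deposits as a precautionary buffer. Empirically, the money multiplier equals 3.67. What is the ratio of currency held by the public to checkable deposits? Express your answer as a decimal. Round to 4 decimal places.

Using m = 3.67. From m = (1 + c)/(c + rr + e), rearranging gives 1 + c = m·(c + rr + e), so c·(1 − m) = m·(rr + e) − 1.
Hence c = [m·(rr + e) − 1]/(1 − m) = [3.67 × (0.18 + 0.0443) − 1] / (1 − 3.67) ≈ 0.066224.

0.0662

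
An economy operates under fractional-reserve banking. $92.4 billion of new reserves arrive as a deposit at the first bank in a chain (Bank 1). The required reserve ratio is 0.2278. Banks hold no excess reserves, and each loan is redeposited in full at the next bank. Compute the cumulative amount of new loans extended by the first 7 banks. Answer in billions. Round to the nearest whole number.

Bank i lends (1 − rr)^i of the original deposit: Bank 1 lends 92.4·0.7722 ≈ 71.3513, Bank 2 lends 92.4·0.7722² ≈ 55.0975, and so on.
Summing a geometric series: total = 92.4·[0.7722·(1 − 0.7722^7) / (1 − 0.7722)] ≈ 261.9379 billion.

$262 billion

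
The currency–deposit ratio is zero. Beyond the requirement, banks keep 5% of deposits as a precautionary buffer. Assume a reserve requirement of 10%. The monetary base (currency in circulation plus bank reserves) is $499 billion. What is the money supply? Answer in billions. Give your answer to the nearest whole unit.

$3327 billion

The money multiplier is m = 1 / (rr + e) = 1 / (0.1 + 0.05) ≈ 6.6667.
So M = m × MB = 6.6667 × 499 = 3326.6833 billion.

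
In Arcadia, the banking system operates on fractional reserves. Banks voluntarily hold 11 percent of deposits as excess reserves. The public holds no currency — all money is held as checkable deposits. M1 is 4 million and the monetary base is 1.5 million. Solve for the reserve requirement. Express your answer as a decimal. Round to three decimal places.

Using m = M/MB = 4/1.5 ≈ 2.666667. Since m = (1 + c)/(c + rr + e), the denominator satisfies c + rr + e = (1 + c)/m = (1 + 0) / 2.666667 ≈ 0.375000.
With c = 0 and e = 0.11, the reserve requirement is 0.375000 − 0 − 0.11 = 0.265.

0.265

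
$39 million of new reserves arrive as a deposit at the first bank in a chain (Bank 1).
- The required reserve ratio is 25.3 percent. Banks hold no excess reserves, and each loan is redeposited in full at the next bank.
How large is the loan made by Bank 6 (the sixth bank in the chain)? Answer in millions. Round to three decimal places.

Each bank lends a fraction (1 − rr) = 0.7470 of the deposit it receives, so Bank 6 receives 39·0.7470^5 and lends 39·0.7470^6 ≈ 6.7762 million.

$6.776 million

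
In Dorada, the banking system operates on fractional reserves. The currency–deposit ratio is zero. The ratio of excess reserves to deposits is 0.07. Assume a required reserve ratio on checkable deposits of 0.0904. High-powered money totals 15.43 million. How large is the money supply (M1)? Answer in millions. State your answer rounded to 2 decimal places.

96.20 million

The money multiplier is m = 1 / (rr + e) = 1 / (0.0904 + 0.07) ≈ 6.23441.
So M = m × MB = 6.23441 × 15.43 ≈ 96.1969 million.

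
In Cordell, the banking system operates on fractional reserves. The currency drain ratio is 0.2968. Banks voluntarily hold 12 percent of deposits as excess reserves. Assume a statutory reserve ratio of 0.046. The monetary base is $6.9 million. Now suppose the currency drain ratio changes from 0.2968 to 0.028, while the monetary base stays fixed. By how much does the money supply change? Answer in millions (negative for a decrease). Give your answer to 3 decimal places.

$17.229 million

Initially m₁ = (1 + 0.2968) / (0.046 + 0.12 + 0.2968) ≈ 2.80207, so M₁ = 2.80207 × 6.9 ≈ 19.3343 million.
After the change m₂ = (1 + 0.028) / (0.046 + 0.12 + 0.028) ≈ 5.29897, so M₂ = 5.29897 × 6.9 ≈ 36.5629 million.
ΔM = M₂ − M₁ = 36.5629 − 19.3343 = 17.2286 million.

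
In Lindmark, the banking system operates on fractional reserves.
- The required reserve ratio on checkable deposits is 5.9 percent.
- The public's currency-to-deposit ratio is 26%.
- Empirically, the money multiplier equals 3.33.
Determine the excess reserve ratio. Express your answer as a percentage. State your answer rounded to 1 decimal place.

5.9%

Using m = 3.33. Since m = (1 + c)/(c + rr + e), the denominator satisfies c + rr + e = (1 + c)/m = (1 + 0.26) / 3.33 ≈ 0.378378.
With c = 0.26 and rr = 0.059, the excess reserve ratio is 0.378378 − 0.26 − 0.059 = 0.059378.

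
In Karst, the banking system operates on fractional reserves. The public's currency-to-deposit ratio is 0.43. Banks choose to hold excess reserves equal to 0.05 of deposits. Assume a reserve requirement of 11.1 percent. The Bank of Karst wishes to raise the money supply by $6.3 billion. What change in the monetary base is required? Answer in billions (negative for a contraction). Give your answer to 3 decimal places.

The money multiplier is m = (1 + c) / (rr + e + c) = (1 + 0.43) / (0.111 + 0.05 + 0.43) ≈ 2.41963.
ΔMB = ΔM / m = (+6.3) / 2.41963 ≈ 2.6037 billion.

$2.604 billion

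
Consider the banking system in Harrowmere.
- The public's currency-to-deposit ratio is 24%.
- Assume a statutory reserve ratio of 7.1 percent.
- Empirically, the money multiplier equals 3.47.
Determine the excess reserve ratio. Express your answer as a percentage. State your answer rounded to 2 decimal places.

Using m = 3.47. Since m = (1 + c)/(c + rr + e), the denominator satisfies c + rr + e = (1 + c)/m = (1 + 0.24) / 3.47 ≈ 0.357349.
With c = 0.24 and rr = 0.071, the excess reserve ratio is 0.357349 − 0.24 − 0.071 = 0.046349.

4.63%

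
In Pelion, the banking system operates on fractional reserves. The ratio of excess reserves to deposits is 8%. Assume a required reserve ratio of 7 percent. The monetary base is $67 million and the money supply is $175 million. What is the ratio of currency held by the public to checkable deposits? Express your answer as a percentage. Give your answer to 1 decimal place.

Using m = M/MB = 175/67 ≈ 2.611940. From m = (1 + c)/(c + rr + e), rearranging gives 1 + c = m·(c + rr + e), so c·(1 − m) = m·(rr + e) − 1.
Hence c = [m·(rr + e) − 1]/(1 − m) = [2.611940 × (0.07 + 0.08) − 1] / (1 − 2.611940) ≈ 0.377315.

37.7%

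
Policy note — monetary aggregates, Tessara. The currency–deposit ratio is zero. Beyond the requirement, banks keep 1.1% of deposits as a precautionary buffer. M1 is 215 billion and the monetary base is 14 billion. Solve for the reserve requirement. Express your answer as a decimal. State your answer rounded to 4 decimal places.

Using m = M/MB = 215/14 ≈ 15.357143. Since m = (1 + c)/(c + rr + e), the denominator satisfies c + rr + e = (1 + c)/m = (1 + 0) / 15.357143 ≈ 0.065116.
With c = 0 and e = 0.011, the reserve requirement is 0.065116 − 0 − 0.011 = 0.054116.

0.0541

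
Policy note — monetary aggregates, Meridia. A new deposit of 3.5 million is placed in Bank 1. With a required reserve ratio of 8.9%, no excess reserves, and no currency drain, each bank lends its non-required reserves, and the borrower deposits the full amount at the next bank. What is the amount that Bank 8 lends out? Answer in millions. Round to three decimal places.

Each bank lends a fraction (1 − rr) = 0.9110 of the deposit it receives, so Bank 8 receives 3.5·0.9110^7 and lends 3.5·0.9110^8 ≈ 1.6604 million.

1.660 million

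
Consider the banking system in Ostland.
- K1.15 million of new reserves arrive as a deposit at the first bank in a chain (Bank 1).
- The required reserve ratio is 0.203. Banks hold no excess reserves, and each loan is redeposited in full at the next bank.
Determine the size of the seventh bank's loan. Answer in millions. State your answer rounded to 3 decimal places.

K0.235 million

Each bank lends a fraction (1 − rr) = 0.7970 of the deposit it receives, so Bank 7 receives 1.15·0.7970^6 and lends 1.15·0.7970^7 ≈ 0.2349 million.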